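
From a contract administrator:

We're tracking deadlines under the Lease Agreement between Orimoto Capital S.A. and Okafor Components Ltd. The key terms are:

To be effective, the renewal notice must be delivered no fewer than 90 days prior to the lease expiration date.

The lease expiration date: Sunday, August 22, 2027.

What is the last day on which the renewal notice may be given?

May 24, 2027

August 22, 2027 minus 90 days is May 24, 2027.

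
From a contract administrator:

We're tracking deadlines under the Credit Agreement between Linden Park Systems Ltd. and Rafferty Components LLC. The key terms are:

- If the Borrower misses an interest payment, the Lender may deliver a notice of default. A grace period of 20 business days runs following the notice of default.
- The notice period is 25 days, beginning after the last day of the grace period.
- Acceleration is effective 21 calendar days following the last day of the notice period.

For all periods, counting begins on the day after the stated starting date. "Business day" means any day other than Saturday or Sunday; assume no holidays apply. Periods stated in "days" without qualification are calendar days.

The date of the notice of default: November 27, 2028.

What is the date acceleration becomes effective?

From Monday, November 27, 2028, 20 business days (Nov 28, Nov 29, Nov 30, Dec 1, …, Dec 21, Dec 22, Dec 25, skipping weekends) brings us to Monday, December 25, 2028, which is the last day of the grace period.
The last day of the notice period: December 25, 2028 + 25 days = January 19, 2029.
The date acceleration becomes effective: January 19, 2029 + 21 days = February 9, 2029.

February 9, 2029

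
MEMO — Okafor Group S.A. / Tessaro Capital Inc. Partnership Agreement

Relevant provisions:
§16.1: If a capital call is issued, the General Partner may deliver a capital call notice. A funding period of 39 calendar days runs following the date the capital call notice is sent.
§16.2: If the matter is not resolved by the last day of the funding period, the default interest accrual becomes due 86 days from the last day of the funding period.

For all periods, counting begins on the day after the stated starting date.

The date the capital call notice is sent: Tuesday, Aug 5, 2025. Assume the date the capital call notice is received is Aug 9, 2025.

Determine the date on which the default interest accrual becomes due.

Adding 39 calendar days to Aug 5, 2025 gives Sep 13, 2025, which is the last day of the funding period.
The date on which the default interest accrual becomes due: 86 calendar days after Sep 13, 2025 is Dec 8, 2025.

Dec 8, 2025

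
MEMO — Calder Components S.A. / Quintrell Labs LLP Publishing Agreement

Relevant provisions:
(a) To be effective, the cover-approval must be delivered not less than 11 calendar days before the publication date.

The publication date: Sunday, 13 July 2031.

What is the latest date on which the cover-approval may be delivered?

2 July 2031

Counting back 11 calendar days from 13 July 2031 gives 2 July 2031.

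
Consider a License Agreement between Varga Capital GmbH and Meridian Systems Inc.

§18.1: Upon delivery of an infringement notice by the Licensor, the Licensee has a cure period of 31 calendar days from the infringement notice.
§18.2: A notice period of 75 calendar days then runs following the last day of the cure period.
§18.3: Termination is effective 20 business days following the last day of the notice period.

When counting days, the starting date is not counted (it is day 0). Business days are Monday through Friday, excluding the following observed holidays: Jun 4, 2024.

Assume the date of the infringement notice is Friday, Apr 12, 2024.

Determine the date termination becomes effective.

The last day of the cure period: 31 calendar days after Apr 12, 2024 is May 13, 2024.
The last day of the notice period: 75 calendar days after May 13, 2024 is Jul 27, 2024.
The date termination becomes effective: 20 business days after Saturday, Jul 27, 2024, skipping weekends — Jul 29, Jul 30, Jul 31, Aug 1, …, Aug 21, Aug 22, Aug 23 — lands on Friday, Aug 23, 2024.

Aug 23, 2024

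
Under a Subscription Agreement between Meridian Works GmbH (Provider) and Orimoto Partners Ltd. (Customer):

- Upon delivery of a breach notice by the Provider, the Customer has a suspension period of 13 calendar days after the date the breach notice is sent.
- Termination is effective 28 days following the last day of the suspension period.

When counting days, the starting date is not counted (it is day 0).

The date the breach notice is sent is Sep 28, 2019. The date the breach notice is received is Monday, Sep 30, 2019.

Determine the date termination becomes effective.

Nov 8, 2019

The last day of the suspension period: Sep 28, 2019 + 13 days = Oct 11, 2019.
The date termination becomes effective: Oct 11, 2019 + 28 days = Nov 8, 2019.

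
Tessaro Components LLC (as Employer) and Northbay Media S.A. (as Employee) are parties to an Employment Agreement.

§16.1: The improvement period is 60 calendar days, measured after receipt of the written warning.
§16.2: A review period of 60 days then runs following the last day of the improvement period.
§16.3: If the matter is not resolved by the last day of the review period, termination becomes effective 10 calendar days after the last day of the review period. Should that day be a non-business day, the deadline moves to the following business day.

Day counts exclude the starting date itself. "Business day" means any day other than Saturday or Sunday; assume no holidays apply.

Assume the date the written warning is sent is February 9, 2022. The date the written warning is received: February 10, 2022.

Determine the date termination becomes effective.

June 20, 2022

The last day of the improvement period: 60 calendar days after February 10, 2022 is April 11, 2022.
The last day of the review period: April 11, 2022 + 60 days = June 10, 2022.
The date termination becomes effective: June 10, 2022 + 10 days = June 20, 2022. June 20, 2022 is a Monday, so no roll-forward applies.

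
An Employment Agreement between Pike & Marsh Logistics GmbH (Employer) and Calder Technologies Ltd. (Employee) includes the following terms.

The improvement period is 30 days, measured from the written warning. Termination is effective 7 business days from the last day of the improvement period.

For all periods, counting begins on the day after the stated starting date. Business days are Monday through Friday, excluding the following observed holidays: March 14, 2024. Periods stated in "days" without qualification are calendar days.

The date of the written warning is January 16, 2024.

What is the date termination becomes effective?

The last day of the improvement period: January 16, 2024 + 30 days = February 15, 2024.
The date termination becomes effective: 7 business days after Thursday, February 15, 2024, skipping weekends — Feb 16, Feb 19, Feb 20, Feb 21, Feb 22, Feb 23, Feb 26 — lands on Monday, February 26, 2024.

February 26, 2024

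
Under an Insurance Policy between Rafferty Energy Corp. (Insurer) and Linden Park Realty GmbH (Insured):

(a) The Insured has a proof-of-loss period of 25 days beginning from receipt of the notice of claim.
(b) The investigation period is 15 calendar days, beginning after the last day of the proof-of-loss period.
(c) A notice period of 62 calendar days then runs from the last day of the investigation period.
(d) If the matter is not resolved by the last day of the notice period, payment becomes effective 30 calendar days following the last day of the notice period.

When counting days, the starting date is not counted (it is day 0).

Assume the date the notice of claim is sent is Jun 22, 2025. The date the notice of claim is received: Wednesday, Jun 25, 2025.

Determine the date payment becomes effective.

Adding 25 calendar days to Jun 25, 2025 gives Jul 20, 2025, which is the last day of the proof-of-loss period.
The last day of the investigation period: Jul 20, 2025 + 15 days = Aug 4, 2025.
Adding 62 calendar days to Aug 4, 2025 gives Oct 5, 2025, which is the last day of the notice period.
The date payment becomes effective: 30 calendar days after Oct 5, 2025 is Nov 4, 2025.

Nov 4, 2025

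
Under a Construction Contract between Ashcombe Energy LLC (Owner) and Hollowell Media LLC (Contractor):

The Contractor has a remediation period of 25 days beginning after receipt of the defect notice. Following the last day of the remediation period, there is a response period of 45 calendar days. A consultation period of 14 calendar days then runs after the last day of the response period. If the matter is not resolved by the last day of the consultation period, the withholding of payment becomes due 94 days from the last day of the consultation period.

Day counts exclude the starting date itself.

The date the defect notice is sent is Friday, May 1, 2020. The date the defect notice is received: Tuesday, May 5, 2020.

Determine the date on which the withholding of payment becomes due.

Oct 30, 2020

Adding 25 calendar days to May 5, 2020 gives May 30, 2020, which is the last day of the remediation period.
The last day of the response period: May 30, 2020 + 45 days = Jul 14, 2020.
The last day of the consultation period: Jul 14, 2020 + 14 days = Jul 28, 2020.
The date on which the withholding of payment becomes due: Jul 28, 2020 + 94 days = Oct 30, 2020.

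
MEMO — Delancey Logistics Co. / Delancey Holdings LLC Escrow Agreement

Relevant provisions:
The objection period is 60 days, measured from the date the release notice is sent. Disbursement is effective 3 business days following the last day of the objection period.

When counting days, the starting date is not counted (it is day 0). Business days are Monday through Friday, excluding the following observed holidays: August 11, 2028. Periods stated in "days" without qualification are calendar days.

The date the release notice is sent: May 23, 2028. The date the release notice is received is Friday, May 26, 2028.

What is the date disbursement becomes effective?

July 26, 2028

Adding 60 calendar days to May 23, 2028 gives July 22, 2028, which is the last day of the objection period.
From Saturday, July 22, 2028, 3 business days (Jul 24, Jul 25, Jul 26, skipping weekends) brings us to Wednesday, July 26, 2028, which is the date disbursement becomes effective.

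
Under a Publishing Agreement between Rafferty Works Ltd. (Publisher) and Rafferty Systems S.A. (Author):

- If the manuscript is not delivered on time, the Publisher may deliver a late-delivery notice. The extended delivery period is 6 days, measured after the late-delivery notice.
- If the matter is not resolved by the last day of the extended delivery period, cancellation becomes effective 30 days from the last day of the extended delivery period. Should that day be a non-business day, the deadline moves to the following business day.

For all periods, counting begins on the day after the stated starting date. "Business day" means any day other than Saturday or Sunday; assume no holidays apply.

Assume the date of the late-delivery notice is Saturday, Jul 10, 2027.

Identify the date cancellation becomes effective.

Aug 16, 2027

The last day of the extended delivery period: Jul 10, 2027 + 6 days = Jul 16, 2027.
The date cancellation becomes effective: 30 calendar days after Jul 16, 2027 is Aug 15, 2027. That falls on a Sunday, so it rolls to the next business day, Monday, Aug 16, 2027.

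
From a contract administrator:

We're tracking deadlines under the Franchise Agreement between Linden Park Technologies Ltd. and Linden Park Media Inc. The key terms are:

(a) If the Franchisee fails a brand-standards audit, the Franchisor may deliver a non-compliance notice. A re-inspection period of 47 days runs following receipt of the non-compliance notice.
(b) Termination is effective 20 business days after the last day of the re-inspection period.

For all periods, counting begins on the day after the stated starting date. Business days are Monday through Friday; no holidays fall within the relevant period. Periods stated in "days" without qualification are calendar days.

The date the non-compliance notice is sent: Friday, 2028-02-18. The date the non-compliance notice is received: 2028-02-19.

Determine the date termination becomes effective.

2028-05-04

The last day of the re-inspection period: 2028-02-19 + 47 days = 2028-04-06.
The date termination becomes effective: counting 20 business days from Thursday, 2028-04-06 (Apr 7, Apr 10, Apr 11, Apr 12, …, May 2, May 3, May 4, skipping weekends) reaches Thursday, 2028-05-04.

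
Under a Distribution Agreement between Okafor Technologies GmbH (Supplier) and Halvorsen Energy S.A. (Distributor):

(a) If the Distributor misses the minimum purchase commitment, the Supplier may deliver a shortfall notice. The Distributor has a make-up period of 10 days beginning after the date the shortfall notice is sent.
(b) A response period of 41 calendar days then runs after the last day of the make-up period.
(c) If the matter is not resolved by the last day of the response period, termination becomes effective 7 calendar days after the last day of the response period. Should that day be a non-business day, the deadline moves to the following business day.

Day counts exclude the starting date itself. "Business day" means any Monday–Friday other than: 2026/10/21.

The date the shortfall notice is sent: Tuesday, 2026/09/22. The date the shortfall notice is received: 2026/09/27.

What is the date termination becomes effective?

Adding 10 calendar days to 2026/09/22 gives 2026/10/02, which is the last day of the make-up period.
The last day of the response period: 2026/10/02 + 41 days = 2026/11/12.
The date termination becomes effective: 7 calendar days after 2026/11/12 is 2026/11/19. 2026/11/19 is a Thursday and is not a listed holiday, so no roll-forward applies.

2026/11/19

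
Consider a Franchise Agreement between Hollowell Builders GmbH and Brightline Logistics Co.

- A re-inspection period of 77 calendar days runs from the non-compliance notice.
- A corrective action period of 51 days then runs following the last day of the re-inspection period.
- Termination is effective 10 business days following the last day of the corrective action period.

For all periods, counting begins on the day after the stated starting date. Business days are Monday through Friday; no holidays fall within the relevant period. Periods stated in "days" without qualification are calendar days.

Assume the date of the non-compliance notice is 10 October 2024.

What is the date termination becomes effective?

28 February 2025

Adding 77 calendar days to 10 October 2024 gives 26 December 2024, which is the last day of the re-inspection period.
Adding 51 calendar days to 26 December 2024 gives 15 February 2025, which is the last day of the corrective action period.
From Saturday, 15 February 2025, 10 business days (Feb 17, Feb 18, Feb 19, Feb 20, Feb 21, Feb 24, Feb 25, Feb 26, Feb 27, Feb 28, skipping weekends) brings us to Friday, 28 February 2025, which is the date termination becomes effective.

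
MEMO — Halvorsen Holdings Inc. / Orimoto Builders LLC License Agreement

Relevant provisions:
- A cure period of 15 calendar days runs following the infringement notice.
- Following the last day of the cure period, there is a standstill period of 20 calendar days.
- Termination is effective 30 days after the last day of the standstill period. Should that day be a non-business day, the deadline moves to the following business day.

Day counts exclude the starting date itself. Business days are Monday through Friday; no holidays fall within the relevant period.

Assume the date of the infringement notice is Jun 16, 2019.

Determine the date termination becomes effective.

Aug 20, 2019

The last day of the cure period: Jun 16, 2019 + 15 days = Jul 1, 2019.
The last day of the standstill period: Jul 1, 2019 + 20 days = Jul 21, 2019.
The date termination becomes effective: Jul 21, 2019 + 30 days = Aug 20, 2019. Aug 20, 2019 is a Tuesday, so no roll-forward applies.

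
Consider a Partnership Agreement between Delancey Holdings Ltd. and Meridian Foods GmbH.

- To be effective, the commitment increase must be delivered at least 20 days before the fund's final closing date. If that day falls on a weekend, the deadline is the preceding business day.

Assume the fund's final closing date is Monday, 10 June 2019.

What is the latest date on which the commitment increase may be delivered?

Counting back 20 calendar days from 10 June 2019 gives 21 May 2019. That is a Tuesday, so no adjustment is needed.

21 May 2019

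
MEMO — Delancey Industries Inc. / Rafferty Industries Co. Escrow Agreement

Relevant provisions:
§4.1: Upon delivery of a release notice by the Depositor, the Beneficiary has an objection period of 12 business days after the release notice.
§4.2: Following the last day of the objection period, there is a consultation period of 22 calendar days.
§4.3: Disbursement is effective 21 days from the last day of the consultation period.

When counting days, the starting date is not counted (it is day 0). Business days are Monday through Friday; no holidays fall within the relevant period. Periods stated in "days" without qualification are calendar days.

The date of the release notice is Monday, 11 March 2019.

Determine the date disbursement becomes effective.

9 May 2019

The last day of the objection period: counting 12 business days from Monday, 11 March 2019 (Mar 12, Mar 13, Mar 14, Mar 15, …, Mar 25, Mar 26, Mar 27, skipping weekends) reaches Wednesday, 27 March 2019.
The last day of the consultation period: 27 March 2019 + 22 days = 18 April 2019.
The date disbursement becomes effective: 18 April 2019 + 21 days = 9 May 2019.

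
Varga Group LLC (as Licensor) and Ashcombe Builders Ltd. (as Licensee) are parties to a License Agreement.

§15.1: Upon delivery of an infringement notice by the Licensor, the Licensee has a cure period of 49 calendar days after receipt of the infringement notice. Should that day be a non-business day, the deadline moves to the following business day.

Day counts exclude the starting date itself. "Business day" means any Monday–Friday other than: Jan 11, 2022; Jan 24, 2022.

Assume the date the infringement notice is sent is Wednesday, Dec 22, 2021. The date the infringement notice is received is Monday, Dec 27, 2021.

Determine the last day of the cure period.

Feb 14, 2022

The last day of the cure period: Dec 27, 2021 + 49 days = Feb 14, 2022. Feb 14, 2022 is a Monday and is not a listed holiday, so no roll-forward applies.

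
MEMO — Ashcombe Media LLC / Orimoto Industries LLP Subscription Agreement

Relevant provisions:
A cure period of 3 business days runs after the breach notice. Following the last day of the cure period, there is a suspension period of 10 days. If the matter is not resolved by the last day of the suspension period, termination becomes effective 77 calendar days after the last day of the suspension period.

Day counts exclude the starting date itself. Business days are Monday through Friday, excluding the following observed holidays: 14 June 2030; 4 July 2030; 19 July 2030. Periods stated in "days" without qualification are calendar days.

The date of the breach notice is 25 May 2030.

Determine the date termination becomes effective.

24 August 2030

The last day of the cure period: counting 3 business days from Saturday, 25 May 2030 (May 27, May 28, May 29, skipping weekends) reaches Wednesday, 29 May 2030.
The last day of the suspension period: 29 May 2030 + 10 days = 8 June 2030.
The date termination becomes effective: 8 June 2030 + 77 days = 24 August 2030.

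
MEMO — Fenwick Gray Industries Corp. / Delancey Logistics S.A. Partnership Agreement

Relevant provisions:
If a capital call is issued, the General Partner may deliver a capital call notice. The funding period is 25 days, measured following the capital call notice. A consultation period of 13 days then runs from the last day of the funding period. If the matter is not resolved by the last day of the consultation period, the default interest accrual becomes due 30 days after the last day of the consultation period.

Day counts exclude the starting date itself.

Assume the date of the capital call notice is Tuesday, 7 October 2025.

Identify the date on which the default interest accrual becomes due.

Adding 25 calendar days to 7 October 2025 gives 1 November 2025, which is the last day of the funding period.
Adding 13 calendar days to 1 November 2025 gives 14 November 2025, which is the last day of the consultation period.
Adding 30 calendar days to 14 November 2025 gives 14 December 2025, which is the date on which the default interest accrual becomes due.

14 December 2025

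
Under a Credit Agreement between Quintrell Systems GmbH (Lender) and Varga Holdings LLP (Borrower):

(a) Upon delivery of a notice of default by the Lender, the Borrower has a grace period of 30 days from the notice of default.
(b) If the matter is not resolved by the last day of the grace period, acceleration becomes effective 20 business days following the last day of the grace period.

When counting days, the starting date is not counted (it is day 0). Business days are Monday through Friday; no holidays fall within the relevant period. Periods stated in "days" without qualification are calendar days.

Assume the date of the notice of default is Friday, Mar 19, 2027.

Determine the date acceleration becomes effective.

May 14, 2027

Adding 30 calendar days to Mar 19, 2027 gives Apr 18, 2027, which is the last day of the grace period.
From Sunday, Apr 18, 2027, 20 business days (Apr 19, Apr 20, Apr 21, Apr 22, …, May 12, May 13, May 14, skipping weekends) brings us to Friday, May 14, 2027, which is the date acceleration becomes effective.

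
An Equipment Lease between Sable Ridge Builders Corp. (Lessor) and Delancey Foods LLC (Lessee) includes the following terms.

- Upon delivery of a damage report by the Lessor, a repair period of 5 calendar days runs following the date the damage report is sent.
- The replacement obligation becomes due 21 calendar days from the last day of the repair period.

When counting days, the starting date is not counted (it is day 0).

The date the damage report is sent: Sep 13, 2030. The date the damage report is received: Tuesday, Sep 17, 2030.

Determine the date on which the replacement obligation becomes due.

The last day of the repair period: 5 calendar days after Sep 13, 2030 is Sep 18, 2030.
Adding 21 calendar days to Sep 18, 2030 gives Oct 9, 2030, which is the date on which the replacement obligation becomes due.

Oct 9, 2030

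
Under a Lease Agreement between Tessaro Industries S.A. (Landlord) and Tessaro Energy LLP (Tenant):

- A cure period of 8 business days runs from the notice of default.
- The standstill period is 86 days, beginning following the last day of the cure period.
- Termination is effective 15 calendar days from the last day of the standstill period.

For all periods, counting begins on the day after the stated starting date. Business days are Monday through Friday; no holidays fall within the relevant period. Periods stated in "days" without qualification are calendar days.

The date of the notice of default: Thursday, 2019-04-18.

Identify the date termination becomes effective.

From Thursday, 2019-04-18, 8 business days (Apr 19, Apr 22, Apr 23, Apr 24, Apr 25, Apr 26, Apr 29, Apr 30, skipping weekends) brings us to Tuesday, 2019-04-30, which is the last day of the cure period.
The last day of the standstill period: 2019-04-30 + 86 days = 2019-07-25.
Adding 15 calendar days to 2019-07-25 gives 2019-08-09, which is the date termination becomes effective.

2019-08-09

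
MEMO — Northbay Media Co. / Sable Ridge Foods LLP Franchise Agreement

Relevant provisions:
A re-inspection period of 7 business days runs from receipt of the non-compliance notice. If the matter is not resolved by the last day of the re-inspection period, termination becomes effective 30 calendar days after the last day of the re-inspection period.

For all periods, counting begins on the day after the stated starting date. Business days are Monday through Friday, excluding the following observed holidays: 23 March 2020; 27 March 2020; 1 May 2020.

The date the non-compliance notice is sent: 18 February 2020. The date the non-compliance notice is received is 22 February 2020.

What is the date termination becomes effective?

The last day of the re-inspection period: counting 7 business days from Saturday, 22 February 2020 (Feb 24, Feb 25, Feb 26, Feb 27, Feb 28, Mar 2, Mar 3, skipping weekends) reaches Tuesday, 3 March 2020.
Adding 30 calendar days to 3 March 2020 gives 2 April 2020, which is the date termination becomes effective.

2 April 2020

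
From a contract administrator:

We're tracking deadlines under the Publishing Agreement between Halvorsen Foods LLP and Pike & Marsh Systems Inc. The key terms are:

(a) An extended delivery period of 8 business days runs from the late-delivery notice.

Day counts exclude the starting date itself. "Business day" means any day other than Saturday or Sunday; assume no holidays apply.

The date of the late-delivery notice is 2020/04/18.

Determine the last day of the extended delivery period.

2020/04/29

The last day of the extended delivery period: 8 business days after Saturday, 2020/04/18, skipping weekends — Apr 20, Apr 21, Apr 22, Apr 23, Apr 24, Apr 27, Apr 28, Apr 29 — lands on Wednesday, 2020/04/29.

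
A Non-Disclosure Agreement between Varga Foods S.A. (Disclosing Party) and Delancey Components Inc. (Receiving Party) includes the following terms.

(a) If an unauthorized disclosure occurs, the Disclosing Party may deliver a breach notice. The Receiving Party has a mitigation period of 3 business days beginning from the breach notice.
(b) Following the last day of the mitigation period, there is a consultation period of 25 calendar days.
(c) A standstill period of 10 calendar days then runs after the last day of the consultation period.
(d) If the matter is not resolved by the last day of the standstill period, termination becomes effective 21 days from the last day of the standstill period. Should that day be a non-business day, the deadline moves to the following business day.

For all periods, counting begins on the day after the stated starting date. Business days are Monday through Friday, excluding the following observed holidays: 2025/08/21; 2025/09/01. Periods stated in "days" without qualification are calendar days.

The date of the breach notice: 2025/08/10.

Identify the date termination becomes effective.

2025/10/08

The last day of the mitigation period: 3 business days after Sunday, 2025/08/10, skipping weekends — Aug 11, Aug 12, Aug 13 — lands on Wednesday, 2025/08/13.
Adding 25 calendar days to 2025/08/13 gives 2025/09/07, which is the last day of the consultation period.
The last day of the standstill period: 10 calendar days after 2025/09/07 is 2025/09/17.
The date termination becomes effective: 21 calendar days after 2025/09/17 is 2025/10/08. 2025/10/08 is a Wednesday and is not a listed holiday, so no roll-forward applies.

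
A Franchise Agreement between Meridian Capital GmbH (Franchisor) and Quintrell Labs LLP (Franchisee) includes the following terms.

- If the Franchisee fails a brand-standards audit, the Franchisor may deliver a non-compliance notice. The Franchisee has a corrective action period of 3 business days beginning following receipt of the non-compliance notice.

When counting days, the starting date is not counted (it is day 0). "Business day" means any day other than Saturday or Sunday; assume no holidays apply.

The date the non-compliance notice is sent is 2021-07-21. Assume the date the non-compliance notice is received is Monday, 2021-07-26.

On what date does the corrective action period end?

The last day of the corrective action period: counting 3 business days from Monday, 2021-07-26 (Jul 27, Jul 28, Jul 29, skipping weekends) reaches Thursday, 2021-07-29.

2021-07-29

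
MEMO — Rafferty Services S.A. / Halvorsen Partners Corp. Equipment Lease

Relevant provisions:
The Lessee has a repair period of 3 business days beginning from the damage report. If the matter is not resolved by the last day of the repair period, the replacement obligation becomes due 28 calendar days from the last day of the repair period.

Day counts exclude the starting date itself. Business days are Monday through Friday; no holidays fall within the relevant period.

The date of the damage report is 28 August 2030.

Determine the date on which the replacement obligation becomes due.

From Wednesday, 28 August 2030, 3 business days (Aug 29, Aug 30, Sep 2, skipping weekends) brings us to Monday, 2 September 2030, which is the last day of the repair period.
Adding 28 calendar days to 2 September 2030 gives 30 September 2030, which is the date on which the replacement obligation becomes due.

30 September 2030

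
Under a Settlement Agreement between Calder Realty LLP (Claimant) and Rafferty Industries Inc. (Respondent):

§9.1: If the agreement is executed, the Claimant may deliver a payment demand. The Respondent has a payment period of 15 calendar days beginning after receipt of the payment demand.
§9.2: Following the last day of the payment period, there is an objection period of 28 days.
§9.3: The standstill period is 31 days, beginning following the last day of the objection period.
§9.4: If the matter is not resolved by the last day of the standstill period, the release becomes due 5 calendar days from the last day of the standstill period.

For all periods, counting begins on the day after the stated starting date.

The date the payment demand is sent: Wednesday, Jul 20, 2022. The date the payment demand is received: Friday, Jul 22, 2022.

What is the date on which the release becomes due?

Oct 9, 2022

Adding 15 calendar days to Jul 22, 2022 gives Aug 6, 2022, which is the last day of the payment period.
The last day of the objection period: 28 calendar days after Aug 6, 2022 is Sep 3, 2022.
The last day of the standstill period: Sep 3, 2022 + 31 days = Oct 4, 2022.
Adding 5 calendar days to Oct 4, 2022 gives Oct 9, 2022, which is the date on which the release becomes due.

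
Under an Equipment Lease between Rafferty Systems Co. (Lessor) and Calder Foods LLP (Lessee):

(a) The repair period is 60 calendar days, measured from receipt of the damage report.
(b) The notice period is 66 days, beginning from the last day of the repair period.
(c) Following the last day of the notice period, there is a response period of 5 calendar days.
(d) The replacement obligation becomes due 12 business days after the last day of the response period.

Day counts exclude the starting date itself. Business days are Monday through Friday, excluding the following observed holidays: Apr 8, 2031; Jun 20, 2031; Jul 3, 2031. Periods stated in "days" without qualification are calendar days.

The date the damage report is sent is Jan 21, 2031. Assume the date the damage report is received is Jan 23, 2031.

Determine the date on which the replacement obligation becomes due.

Jun 19, 2031

The last day of the repair period: Jan 23, 2031 + 60 days = Mar 24, 2031.
The last day of the notice period: Mar 24, 2031 + 66 days = May 29, 2031.
The last day of the response period: 5 calendar days after May 29, 2031 is Jun 3, 2031.
From Tuesday, Jun 3, 2031, 12 business days (Jun 4, Jun 5, Jun 6, Jun 9, …, Jun 17, Jun 18, Jun 19, skipping weekends) brings us to Thursday, Jun 19, 2031, which is the date on which the replacement obligation becomes due.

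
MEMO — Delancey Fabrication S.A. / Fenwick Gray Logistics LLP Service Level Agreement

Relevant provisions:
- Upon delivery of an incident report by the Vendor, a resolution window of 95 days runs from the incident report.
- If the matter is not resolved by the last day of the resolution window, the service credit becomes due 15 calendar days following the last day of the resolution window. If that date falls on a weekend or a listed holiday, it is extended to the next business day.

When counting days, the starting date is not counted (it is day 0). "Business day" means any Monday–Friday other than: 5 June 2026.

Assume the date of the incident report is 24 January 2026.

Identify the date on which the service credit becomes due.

The last day of the resolution window: 95 calendar days after 24 January 2026 is 29 April 2026.
The date on which the service credit becomes due: 29 April 2026 + 15 days = 14 May 2026. 14 May 2026 is a Thursday and is not a listed holiday, so no roll-forward applies.

14 May 2026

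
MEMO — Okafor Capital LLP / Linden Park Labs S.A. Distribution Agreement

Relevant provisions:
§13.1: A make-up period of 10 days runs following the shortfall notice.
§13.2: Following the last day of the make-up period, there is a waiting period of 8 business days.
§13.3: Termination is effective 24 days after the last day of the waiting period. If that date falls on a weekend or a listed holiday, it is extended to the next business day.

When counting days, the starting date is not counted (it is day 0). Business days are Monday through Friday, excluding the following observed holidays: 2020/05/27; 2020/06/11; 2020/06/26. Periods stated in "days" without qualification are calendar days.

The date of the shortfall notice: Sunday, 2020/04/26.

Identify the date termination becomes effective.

2020/06/12

The last day of the make-up period: 2020/04/26 + 10 days = 2020/05/06.
From Wednesday, 2020/05/06, 8 business days (May 7, May 8, May 11, May 12, May 13, May 14, May 15, May 18, skipping weekends) brings us to Monday, 2020/05/18, which is the last day of the waiting period.
Adding 24 calendar days to 2020/05/18 gives 2020/06/11, which is the date termination becomes effective. That falls on Thursday, a listed holiday, so it rolls to the next business day, Friday, 2020/06/12.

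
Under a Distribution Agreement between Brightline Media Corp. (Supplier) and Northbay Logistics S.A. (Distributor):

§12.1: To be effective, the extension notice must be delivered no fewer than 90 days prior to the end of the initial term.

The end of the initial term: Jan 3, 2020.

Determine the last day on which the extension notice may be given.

Oct 5, 2019

Jan 3, 2020 minus 90 days is Oct 5, 2019.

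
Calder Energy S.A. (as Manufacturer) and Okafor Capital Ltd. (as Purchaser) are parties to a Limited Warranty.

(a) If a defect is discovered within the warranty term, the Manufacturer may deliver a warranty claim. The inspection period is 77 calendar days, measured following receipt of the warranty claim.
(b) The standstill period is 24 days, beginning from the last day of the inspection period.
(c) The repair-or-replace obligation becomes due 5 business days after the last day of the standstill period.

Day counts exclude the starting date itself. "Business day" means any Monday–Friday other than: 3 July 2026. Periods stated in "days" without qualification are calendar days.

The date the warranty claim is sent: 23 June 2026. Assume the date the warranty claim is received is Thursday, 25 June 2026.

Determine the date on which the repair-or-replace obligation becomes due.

9 October 2026

The last day of the inspection period: 77 calendar days after 25 June 2026 is 10 September 2026.
The last day of the standstill period: 24 calendar days after 10 September 2026 is 4 October 2026.
From Sunday, 4 October 2026, 5 business days (Oct 5, Oct 6, Oct 7, Oct 8, Oct 9, skipping weekends) brings us to Friday, 9 October 2026, which is the date on which the repair-or-replace obligation becomes due.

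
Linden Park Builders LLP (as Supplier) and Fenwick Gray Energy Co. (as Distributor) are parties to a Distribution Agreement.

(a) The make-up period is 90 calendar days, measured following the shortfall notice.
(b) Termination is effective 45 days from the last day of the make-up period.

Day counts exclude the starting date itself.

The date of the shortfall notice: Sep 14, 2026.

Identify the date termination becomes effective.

Adding 90 calendar days to Sep 14, 2026 gives Dec 13, 2026, which is the last day of the make-up period.
The date termination becomes effective: 45 calendar days after Dec 13, 2026 is Jan 27, 2027.

Jan 27, 2027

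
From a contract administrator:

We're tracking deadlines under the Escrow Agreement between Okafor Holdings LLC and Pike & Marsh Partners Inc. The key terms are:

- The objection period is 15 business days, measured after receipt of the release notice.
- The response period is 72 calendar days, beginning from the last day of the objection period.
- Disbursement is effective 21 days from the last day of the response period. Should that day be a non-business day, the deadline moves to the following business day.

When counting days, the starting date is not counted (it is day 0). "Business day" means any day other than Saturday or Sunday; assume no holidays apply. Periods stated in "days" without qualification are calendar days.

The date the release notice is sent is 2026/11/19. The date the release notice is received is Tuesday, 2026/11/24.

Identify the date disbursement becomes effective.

From Tuesday, 2026/11/24, 15 business days (Nov 25, Nov 26, Nov 27, Nov 30, …, Dec 11, Dec 14, Dec 15, skipping weekends) brings us to Tuesday, 2026/12/15, which is the last day of the objection period.
Adding 72 calendar days to 2026/12/15 gives 2027/02/25, which is the last day of the response period.
The date disbursement becomes effective: 21 calendar days after 2027/02/25 is 2027/03/18. 2027/03/18 is a Thursday, so no roll-forward applies.

2027/03/18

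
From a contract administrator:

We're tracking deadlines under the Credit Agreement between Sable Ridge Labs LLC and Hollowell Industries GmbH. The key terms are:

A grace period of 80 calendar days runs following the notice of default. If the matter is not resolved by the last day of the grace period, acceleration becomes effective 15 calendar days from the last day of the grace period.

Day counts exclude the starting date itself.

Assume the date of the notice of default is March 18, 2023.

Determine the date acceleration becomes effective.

June 21, 2023

The last day of the grace period: 80 calendar days after March 18, 2023 is June 6, 2023.
The date acceleration becomes effective: 15 calendar days after June 6, 2023 is June 21, 2023.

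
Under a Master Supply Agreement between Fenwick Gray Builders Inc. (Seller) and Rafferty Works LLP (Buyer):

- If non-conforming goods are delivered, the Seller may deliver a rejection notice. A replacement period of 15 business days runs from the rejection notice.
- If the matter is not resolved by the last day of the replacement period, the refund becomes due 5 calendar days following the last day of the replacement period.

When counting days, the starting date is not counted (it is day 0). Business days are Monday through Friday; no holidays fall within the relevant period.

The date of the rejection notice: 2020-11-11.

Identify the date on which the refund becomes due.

The last day of the replacement period: 15 business days after Wednesday, 2020-11-11, skipping weekends — Nov 12, Nov 13, Nov 16, Nov 17, …, Nov 30, Dec 1, Dec 2 — lands on Wednesday, 2020-12-02.
The date on which the refund becomes due: 2020-12-02 + 5 days = 2020-12-07.

2020-12-07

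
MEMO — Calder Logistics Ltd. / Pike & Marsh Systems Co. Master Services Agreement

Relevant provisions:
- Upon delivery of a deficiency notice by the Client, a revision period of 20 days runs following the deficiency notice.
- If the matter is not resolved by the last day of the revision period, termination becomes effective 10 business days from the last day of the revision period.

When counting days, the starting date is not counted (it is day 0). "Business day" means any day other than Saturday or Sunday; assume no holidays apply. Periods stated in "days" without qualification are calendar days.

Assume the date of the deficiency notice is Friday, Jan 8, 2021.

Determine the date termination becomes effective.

The last day of the revision period: 20 calendar days after Jan 8, 2021 is Jan 28, 2021.
The date termination becomes effective: 10 business days after Thursday, Jan 28, 2021, skipping weekends — Jan 29, Feb 1, Feb 2, Feb 3, Feb 4, Feb 5, Feb 8, Feb 9, Feb 10, Feb 11 — lands on Thursday, Feb 11, 2021.

Feb 11, 2021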